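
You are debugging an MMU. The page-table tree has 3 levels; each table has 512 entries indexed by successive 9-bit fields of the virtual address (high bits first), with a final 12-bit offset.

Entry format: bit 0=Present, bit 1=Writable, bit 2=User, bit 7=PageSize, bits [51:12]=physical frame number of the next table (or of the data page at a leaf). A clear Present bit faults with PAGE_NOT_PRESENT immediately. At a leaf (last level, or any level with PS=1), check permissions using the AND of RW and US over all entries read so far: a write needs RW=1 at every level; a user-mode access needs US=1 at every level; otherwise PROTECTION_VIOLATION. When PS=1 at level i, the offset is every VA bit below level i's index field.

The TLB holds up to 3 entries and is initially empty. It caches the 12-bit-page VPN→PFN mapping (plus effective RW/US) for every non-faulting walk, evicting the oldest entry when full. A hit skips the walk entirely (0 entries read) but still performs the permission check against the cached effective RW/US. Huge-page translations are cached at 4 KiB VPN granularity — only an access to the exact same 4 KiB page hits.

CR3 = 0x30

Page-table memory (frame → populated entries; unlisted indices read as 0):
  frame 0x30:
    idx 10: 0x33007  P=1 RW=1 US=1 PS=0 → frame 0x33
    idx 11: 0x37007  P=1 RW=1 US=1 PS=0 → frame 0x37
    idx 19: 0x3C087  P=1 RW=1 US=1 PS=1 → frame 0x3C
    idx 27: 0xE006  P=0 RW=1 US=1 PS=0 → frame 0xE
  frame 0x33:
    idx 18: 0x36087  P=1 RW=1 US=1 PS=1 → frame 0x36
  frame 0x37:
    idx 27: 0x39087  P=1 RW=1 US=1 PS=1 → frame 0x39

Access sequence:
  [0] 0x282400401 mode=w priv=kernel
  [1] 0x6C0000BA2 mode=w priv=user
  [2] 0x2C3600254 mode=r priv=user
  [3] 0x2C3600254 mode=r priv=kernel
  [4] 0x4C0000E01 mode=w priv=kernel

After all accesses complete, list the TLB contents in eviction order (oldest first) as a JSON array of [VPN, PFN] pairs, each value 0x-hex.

Trace:
#0 VA=0x282400401 (w,kernel):
  [0] read 0x30 idx=10: raw=0x33007 flags P=1 W=1 U=1 S=0
  [1] read 0x33 idx=18: raw=0x36087 flags P=1 W=1 U=1 S=1
  ⇒ phys 0x36401 (huge @L1)  [2 reads]
#1 VA=0x6C0000BA2 (w,user):
  [0] read 0x30 idx=27: raw=0xE006 flags P=0 W=1 U=1 S=0
  ⇒ fault: PAGE_NOT_PRESENT  — 1 lookups
#2 VA=0x2C3600254 (r,user):
  [0] read 0x30 idx=11: raw=0x37007 flags P=1 W=1 U=1 S=0
  [1] read 0x37 idx=27: raw=0x39087 flags P=1 W=1 U=1 S=1
  ⇒ phys 0x39254 (huge @L1)  [2 reads]
#3 VA=0x2C3600254 (r,kernel):
  TLB hit vpn=0x2C3600 → PA=0x39254
#4 VA=0x4C0000E01 (w,kernel):
  [0] read 0x30 idx=19: raw=0x3C087 flags P=1 W=1 U=1 S=1
  ⇒ phys 0x3CE01 (huge @L0)  [1 reads]

TLB: [["0x282400", "0x36"], ["0x2C3600", "0x39"], ["0x4C0000", "0x3C"]]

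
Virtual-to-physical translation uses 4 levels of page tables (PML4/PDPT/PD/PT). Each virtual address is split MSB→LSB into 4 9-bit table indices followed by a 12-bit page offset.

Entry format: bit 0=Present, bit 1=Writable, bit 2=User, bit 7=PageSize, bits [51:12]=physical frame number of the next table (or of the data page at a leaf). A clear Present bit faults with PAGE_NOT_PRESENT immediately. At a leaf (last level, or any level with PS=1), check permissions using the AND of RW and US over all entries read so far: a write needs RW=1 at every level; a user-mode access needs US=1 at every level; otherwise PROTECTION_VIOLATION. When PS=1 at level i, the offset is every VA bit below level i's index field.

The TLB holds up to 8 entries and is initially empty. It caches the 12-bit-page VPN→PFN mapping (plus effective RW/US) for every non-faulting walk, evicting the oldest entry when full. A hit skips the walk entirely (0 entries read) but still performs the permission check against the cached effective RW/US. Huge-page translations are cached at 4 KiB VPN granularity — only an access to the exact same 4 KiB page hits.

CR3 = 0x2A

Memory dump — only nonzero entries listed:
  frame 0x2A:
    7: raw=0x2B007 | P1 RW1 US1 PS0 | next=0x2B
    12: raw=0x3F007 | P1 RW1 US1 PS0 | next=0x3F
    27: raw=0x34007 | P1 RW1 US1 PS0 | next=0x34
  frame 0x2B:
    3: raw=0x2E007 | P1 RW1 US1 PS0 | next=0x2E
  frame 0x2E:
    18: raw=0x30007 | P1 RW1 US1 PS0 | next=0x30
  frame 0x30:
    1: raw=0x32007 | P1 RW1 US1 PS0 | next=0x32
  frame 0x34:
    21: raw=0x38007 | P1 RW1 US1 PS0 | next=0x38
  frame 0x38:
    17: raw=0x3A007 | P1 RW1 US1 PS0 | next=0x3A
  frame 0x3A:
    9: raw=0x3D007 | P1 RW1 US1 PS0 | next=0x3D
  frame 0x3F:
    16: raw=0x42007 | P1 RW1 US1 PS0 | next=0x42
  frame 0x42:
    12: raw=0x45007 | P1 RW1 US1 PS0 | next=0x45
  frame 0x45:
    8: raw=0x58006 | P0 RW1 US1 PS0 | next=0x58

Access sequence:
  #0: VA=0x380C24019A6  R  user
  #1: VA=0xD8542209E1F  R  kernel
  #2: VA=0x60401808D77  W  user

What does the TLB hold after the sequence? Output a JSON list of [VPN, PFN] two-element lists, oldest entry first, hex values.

Trace:
#0 VA=0x380C24019A6 (r,user):
  lvl0: tbl 0x2A, slot 7 ⇒ 0x2B007 (P1/RW1/US1/PS0)
  lvl1: tbl 0x2B, slot 3 ⇒ 0x2E007 (P1/RW1/US1/PS0)
  lvl2: tbl 0x2E, slot 18 ⇒ 0x30007 (P1/RW1/US1/PS0)
  lvl3: tbl 0x30, slot 1 ⇒ 0x32007 (P1/RW1/US1/PS0)
  → PA=0x329A6  (4 entries read)
#1 VA=0xD8542209E1F (r,kernel):
  lvl0: tbl 0x2A, slot 27 ⇒ 0x34007 (P1/RW1/US1/PS0)
  lvl1: tbl 0x34, slot 21 ⇒ 0x38007 (P1/RW1/US1/PS0)
  lvl2: tbl 0x38, slot 17 ⇒ 0x3A007 (P1/RW1/US1/PS0)
  lvl3: tbl 0x3A, slot 9 ⇒ 0x3D007 (P1/RW1/US1/PS0)
  → PA=0x3DE1F  (4 entries read)
#2 VA=0x60401808D77 (w,user):
  lvl0: tbl 0x2A, slot 12 ⇒ 0x3F007 (P1/RW1/US1/PS0)
  lvl1: tbl 0x3F, slot 16 ⇒ 0x42007 (P1/RW1/US1/PS0)
  lvl2: tbl 0x42, slot 12 ⇒ 0x45007 (P1/RW1/US1/PS0)
  lvl3: tbl 0x45, slot 8 ⇒ 0x58006 (P0/RW1/US1/PS0)
  ⇒ fault: PAGE_NOT_PRESENT  — 4 lookups

TLB: [["0x380C2401", "0x32"], ["0xD8542209", "0x3D"]]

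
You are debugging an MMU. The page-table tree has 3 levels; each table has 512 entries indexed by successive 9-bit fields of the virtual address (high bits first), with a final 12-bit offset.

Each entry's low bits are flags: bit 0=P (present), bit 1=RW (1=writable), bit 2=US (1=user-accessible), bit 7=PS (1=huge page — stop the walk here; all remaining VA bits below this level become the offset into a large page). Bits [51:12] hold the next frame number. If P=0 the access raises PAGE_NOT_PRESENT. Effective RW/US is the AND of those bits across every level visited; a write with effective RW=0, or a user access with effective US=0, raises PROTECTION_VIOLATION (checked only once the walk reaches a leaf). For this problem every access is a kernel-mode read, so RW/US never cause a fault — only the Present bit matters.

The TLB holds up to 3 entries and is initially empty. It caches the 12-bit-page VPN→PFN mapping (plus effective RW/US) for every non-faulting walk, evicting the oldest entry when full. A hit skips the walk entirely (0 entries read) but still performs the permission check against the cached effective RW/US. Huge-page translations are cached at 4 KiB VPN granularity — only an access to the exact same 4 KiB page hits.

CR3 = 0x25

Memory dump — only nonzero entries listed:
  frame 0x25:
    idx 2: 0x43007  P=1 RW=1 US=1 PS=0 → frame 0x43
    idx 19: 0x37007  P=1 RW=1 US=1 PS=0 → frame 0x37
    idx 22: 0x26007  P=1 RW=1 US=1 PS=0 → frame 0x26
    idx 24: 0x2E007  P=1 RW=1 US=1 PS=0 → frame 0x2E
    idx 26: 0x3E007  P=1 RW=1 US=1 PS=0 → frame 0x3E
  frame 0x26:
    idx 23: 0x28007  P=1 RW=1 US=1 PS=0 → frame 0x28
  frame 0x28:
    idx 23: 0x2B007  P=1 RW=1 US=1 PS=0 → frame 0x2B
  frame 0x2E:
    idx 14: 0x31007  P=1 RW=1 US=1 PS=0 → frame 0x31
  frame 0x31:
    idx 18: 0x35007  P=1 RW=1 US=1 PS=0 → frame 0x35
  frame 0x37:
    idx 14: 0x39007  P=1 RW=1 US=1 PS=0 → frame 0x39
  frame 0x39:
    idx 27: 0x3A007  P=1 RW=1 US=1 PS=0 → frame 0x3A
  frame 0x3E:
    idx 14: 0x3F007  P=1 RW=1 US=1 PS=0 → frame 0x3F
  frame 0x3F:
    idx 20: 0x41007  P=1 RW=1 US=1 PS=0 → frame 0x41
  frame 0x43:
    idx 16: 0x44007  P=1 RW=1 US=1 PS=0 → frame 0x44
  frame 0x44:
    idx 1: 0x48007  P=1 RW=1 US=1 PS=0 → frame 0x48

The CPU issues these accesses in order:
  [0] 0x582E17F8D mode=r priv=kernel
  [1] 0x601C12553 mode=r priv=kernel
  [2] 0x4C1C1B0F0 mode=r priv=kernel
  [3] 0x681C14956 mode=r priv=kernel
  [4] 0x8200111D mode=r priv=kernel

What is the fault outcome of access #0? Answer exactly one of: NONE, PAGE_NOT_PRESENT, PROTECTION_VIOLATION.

Walk each access:
#0 VA=0x582E17F8D (r,kernel):
  L0 @0x25[22] → 0x26007  P=1,RW=1,US=1,PS=0
  L1 @0x26[23] → 0x28007  P=1,RW=1,US=1,PS=0
  L2 @0x28[23] → 0x2B007  P=1,RW=1,US=1,PS=0
  → PA=0x2BF8D  (3 entries read)
#1 VA=0x601C12553 (r,kernel):
  L0 @0x25[24] → 0x2E007  P=1,RW=1,US=1,PS=0
  L1 @0x2E[14] → 0x31007  P=1,RW=1,US=1,PS=0
  L2 @0x31[18] → 0x35007  P=1,RW=1,US=1,PS=0
  → PA=0x35553  (3 entries read)
#2 VA=0x4C1C1B0F0 (r,kernel):
  L0 @0x25[19] → 0x37007  P=1,RW=1,US=1,PS=0
  L1 @0x37[14] → 0x39007  P=1,RW=1,US=1,PS=0
  L2 @0x39[27] → 0x3A007  P=1,RW=1,US=1,PS=0
  → PA=0x3A0F0  (3 entries read)
#3 VA=0x681C14956 (r,kernel):
  L0 @0x25[26] → 0x3E007  P=1,RW=1,US=1,PS=0
  L1 @0x3E[14] → 0x3F007  P=1,RW=1,US=1,PS=0
  L2 @0x3F[20] → 0x41007  P=1,RW=1,US=1,PS=0
  → PA=0x41956  (3 entries read)
#4 VA=0x8200111D (r,kernel):
  L0 @0x25[2] → 0x43007  P=1,RW=1,US=1,PS=0
  L1 @0x43[16] → 0x44007  P=1,RW=1,US=1,PS=0
  L2 @0x44[1] → 0x48007  P=1,RW=1,US=1,PS=0
  → PA=0x4811D  (3 entries read)

Access #0 fault: NONE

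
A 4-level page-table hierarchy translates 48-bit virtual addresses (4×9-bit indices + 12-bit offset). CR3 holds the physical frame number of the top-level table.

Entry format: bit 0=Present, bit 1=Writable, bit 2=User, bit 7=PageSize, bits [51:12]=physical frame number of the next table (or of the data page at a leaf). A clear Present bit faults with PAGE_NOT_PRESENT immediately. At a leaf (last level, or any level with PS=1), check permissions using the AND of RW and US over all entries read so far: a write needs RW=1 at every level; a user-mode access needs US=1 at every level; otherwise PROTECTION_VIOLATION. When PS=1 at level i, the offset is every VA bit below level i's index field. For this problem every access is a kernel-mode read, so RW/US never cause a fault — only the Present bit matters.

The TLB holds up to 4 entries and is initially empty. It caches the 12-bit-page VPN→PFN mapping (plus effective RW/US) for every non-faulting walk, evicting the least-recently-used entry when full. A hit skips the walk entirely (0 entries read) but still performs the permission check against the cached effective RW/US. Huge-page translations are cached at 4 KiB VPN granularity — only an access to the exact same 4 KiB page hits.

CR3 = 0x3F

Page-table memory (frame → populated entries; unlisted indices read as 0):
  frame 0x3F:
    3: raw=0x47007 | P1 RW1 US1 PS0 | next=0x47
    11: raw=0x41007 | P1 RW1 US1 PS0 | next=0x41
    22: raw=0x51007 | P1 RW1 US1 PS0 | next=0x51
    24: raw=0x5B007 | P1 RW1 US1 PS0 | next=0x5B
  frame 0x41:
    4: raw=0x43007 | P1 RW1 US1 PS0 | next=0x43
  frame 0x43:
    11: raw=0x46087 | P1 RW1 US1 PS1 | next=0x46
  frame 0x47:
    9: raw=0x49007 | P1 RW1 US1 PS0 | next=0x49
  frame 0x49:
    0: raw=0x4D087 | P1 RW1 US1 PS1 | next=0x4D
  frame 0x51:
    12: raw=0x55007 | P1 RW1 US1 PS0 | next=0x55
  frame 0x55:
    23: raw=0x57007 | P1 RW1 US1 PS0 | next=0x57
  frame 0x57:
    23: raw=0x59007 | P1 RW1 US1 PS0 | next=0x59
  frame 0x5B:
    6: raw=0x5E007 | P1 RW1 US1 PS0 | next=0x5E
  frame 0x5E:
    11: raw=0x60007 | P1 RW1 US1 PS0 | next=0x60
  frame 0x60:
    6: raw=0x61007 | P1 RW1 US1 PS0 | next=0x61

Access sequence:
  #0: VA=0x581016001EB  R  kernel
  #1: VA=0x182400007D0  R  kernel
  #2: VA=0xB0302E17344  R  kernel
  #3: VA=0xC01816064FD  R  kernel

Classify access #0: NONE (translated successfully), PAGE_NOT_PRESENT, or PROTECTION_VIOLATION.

Per-access translation:
#0 VA=0x581016001EB (r,kernel):
  L0: frame=0x3F idx=11 entry=0x41007 [P=1 RW=1 US=1 PS=0]
  L1: frame=0x41 idx=4 entry=0x43007 [P=1 RW=1 US=1 PS=0]
  L2: frame=0x43 idx=11 entry=0x46087 [P=1 RW=1 US=1 PS=1]
  → PA=0x461EB (huge @L2)  (3 entries read)
#1 VA=0x182400007D0 (r,kernel):
  L0: frame=0x3F idx=3 entry=0x47007 [P=1 RW=1 US=1 PS=0]
  L1: frame=0x47 idx=9 entry=0x49007 [P=1 RW=1 US=1 PS=0]
  L2: frame=0x49 idx=0 entry=0x4D087 [P=1 RW=1 US=1 PS=1]
  → PA=0x4D7D0 (huge @L2)  (3 entries read)
#2 VA=0xB0302E17344 (r,kernel):
  L0: frame=0x3F idx=22 entry=0x51007 [P=1 RW=1 US=1 PS=0]
  L1: frame=0x51 idx=12 entry=0x55007 [P=1 RW=1 US=1 PS=0]
  L2: frame=0x55 idx=23 entry=0x57007 [P=1 RW=1 US=1 PS=0]
  L3: frame=0x57 idx=23 entry=0x59007 [P=1 RW=1 US=1 PS=0]
  → PA=0x59344  (4 entries read)
#3 VA=0xC01816064FD (r,kernel):
  L0: frame=0x3F idx=24 entry=0x5B007 [P=1 RW=1 US=1 PS=0]
  L1: frame=0x5B idx=6 entry=0x5E007 [P=1 RW=1 US=1 PS=0]
  L2: frame=0x5E idx=11 entry=0x60007 [P=1 RW=1 US=1 PS=0]
  L3: frame=0x60 idx=6 entry=0x61007 [P=1 RW=1 US=1 PS=0]
  → PA=0x614FD  (4 entries read)

Access #0 fault: NONE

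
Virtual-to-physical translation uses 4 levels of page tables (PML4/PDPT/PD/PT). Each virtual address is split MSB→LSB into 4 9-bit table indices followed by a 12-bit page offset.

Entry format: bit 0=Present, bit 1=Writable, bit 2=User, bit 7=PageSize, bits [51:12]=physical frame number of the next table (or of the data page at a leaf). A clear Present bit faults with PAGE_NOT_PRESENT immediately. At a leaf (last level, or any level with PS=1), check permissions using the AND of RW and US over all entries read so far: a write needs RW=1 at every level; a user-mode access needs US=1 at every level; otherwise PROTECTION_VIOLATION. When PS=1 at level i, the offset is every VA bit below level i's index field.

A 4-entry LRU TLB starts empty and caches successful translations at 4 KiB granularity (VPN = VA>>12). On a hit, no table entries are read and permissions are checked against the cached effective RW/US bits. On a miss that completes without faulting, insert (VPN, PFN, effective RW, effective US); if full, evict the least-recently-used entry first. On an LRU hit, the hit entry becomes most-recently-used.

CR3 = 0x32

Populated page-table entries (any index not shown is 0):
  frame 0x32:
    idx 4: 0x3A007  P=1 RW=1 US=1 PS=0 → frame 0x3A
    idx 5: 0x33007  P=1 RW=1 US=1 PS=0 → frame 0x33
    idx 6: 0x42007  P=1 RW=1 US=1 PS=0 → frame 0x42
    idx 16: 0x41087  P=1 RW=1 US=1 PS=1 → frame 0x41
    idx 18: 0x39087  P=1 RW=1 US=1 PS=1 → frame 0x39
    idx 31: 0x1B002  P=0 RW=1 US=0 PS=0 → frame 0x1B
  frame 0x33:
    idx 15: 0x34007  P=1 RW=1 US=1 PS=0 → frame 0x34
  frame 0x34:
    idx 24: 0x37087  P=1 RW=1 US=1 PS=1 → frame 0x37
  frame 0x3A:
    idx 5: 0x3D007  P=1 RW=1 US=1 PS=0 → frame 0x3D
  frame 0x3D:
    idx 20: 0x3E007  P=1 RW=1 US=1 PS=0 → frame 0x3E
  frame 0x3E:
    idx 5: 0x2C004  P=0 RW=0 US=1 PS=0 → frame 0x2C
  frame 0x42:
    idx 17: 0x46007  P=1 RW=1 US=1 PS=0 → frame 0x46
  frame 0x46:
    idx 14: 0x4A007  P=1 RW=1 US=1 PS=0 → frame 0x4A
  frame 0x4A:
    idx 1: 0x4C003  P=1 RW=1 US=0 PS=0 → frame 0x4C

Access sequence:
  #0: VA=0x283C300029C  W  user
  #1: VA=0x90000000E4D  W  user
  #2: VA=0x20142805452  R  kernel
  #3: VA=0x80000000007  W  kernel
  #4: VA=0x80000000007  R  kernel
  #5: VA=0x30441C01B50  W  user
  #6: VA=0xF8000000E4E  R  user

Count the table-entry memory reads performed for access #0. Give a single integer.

Walk each access:
#0 VA=0x283C300029C (w,user):
  lvl0: tbl 0x32, slot 5 ⇒ 0x33007 (P1/RW1/US1/PS0)
  lvl1: tbl 0x33, slot 15 ⇒ 0x34007 (P1/RW1/US1/PS0)
  lvl2: tbl 0x34, slot 24 ⇒ 0x37087 (P1/RW1/US1/PS1)
  → PA=0x3729C (huge @L2)  (3 entries read)
#1 VA=0x90000000E4D (w,user):
  lvl0: tbl 0x32, slot 18 ⇒ 0x39087 (P1/RW1/US1/PS1)
  → PA=0x39E4D (huge @L0)  (1 entries read)
#2 VA=0x20142805452 (r,kernel):
  lvl0: tbl 0x32, slot 4 ⇒ 0x3A007 (P1/RW1/US1/PS0)
  lvl1: tbl 0x3A, slot 5 ⇒ 0x3D007 (P1/RW1/US1/PS0)
  lvl2: tbl 0x3D, slot 20 ⇒ 0x3E007 (P1/RW1/US1/PS0)
  lvl3: tbl 0x3E, slot 5 ⇒ 0x2C004 (P0/RW0/US1/PS0)
  → PAGE_NOT_PRESENT  (4 entries read)
#3 VA=0x80000000007 (w,kernel):
  lvl0: tbl 0x32, slot 16 ⇒ 0x41087 (P1/RW1/US1/PS1)
  → PA=0x41007 (huge @L0)  (1 entries read)
#4 VA=0x80000000007 (r,kernel):
  TLB hit vpn=0x80000000 → PA=0x41007
#5 VA=0x30441C01B50 (w,user):
  lvl0: tbl 0x32, slot 6 ⇒ 0x42007 (P1/RW1/US1/PS0)
  lvl1: tbl 0x42, slot 17 ⇒ 0x46007 (P1/RW1/US1/PS0)
  lvl2: tbl 0x46, slot 14 ⇒ 0x4A007 (P1/RW1/US1/PS0)
  lvl3: tbl 0x4A, slot 1 ⇒ 0x4C003 (P1/RW1/US0/PS0)
  → PROTECTION_VIOLATION  (4 entries read)
#6 VA=0xF8000000E4E (r,user):
  lvl0: tbl 0x32, slot 31 ⇒ 0x1B002 (P0/RW1/US0/PS0)
  → PAGE_NOT_PRESENT  (1 entries read)

Entries read for #0: 3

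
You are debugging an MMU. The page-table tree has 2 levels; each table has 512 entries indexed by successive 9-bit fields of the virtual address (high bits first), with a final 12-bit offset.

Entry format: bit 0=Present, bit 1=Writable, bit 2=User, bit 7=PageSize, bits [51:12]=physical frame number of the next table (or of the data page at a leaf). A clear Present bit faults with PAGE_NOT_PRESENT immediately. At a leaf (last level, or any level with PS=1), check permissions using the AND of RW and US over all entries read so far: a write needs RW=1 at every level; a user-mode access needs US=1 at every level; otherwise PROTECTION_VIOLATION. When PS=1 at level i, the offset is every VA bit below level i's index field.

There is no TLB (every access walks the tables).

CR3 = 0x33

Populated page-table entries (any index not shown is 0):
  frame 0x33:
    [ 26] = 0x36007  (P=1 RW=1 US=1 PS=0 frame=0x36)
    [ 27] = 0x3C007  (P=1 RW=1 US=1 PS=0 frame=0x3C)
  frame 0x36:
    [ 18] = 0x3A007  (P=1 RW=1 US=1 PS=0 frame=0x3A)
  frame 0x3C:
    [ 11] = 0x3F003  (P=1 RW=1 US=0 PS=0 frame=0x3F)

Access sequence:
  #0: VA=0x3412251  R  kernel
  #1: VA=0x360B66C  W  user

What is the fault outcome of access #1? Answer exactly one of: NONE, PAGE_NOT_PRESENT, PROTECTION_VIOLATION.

Trace:
#0 VA=0x3412251 (r,kernel):
  L0: frame=0x33 idx=26 entry=0x36007 [P=1 RW=1 US=1 PS=0]
  L1: frame=0x36 idx=18 entry=0x3A007 [P=1 RW=1 US=1 PS=0]
  ✓ 0x3A251  — 2 lookups
#1 VA=0x360B66C (w,user):
  L0: frame=0x33 idx=27 entry=0x3C007 [P=1 RW=1 US=1 PS=0]
  L1: frame=0x3C idx=11 entry=0x3F003 [P=1 RW=1 US=0 PS=0]
  → PROTECTION_VIOLATION  (2 entries read)

Access #1 fault: PROTECTION_VIOLATION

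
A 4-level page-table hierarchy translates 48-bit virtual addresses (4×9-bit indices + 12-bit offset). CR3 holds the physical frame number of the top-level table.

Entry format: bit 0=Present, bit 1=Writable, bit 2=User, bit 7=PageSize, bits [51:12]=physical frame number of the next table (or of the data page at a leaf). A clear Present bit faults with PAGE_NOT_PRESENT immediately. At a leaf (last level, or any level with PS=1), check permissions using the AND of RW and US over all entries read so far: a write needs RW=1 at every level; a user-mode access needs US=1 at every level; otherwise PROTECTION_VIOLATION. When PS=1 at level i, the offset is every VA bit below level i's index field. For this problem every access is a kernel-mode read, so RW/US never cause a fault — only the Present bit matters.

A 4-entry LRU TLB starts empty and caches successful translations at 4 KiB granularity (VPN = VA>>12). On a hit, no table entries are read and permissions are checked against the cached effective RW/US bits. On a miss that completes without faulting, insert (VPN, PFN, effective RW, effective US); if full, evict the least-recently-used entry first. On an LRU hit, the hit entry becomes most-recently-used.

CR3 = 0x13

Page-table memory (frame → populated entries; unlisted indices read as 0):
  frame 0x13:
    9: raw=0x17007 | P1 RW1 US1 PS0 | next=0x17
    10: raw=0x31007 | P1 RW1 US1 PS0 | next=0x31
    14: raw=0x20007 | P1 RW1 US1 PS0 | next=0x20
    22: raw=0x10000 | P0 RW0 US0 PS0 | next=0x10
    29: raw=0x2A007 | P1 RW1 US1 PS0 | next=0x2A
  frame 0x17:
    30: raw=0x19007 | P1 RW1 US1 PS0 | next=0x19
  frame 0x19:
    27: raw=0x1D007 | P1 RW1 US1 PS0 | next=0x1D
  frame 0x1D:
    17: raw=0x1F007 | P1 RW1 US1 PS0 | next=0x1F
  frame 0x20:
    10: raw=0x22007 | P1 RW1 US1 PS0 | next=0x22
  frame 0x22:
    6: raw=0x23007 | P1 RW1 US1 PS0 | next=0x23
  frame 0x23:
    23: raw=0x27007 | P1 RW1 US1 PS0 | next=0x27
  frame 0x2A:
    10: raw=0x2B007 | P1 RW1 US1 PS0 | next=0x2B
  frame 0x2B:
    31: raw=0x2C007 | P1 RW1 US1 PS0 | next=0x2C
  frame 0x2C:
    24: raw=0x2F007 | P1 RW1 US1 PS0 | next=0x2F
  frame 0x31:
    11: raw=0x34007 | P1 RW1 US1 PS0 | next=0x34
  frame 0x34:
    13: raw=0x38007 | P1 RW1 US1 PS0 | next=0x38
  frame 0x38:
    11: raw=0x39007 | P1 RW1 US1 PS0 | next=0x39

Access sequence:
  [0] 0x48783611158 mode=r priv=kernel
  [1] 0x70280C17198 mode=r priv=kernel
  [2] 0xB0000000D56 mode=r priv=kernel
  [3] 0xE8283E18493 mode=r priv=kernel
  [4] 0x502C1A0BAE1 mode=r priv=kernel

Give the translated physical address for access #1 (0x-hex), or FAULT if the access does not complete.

Walk each access:
#0 VA=0x48783611158 (r,kernel):
  L0: frame=0x13 idx=9 entry=0x17007 [P=1 RW=1 US=1 PS=0]
  L1: frame=0x17 idx=30 entry=0x19007 [P=1 RW=1 US=1 PS=0]
  L2: frame=0x19 idx=27 entry=0x1D007 [P=1 RW=1 US=1 PS=0]
  L3: frame=0x1D idx=17 entry=0x1F007 [P=1 RW=1 US=1 PS=0]
  → PA=0x1F158  (4 entries read)
#1 VA=0x70280C17198 (r,kernel):
  L0: frame=0x13 idx=14 entry=0x20007 [P=1 RW=1 US=1 PS=0]
  L1: frame=0x20 idx=10 entry=0x22007 [P=1 RW=1 US=1 PS=0]
  L2: frame=0x22 idx=6 entry=0x23007 [P=1 RW=1 US=1 PS=0]
  L3: frame=0x23 idx=23 entry=0x27007 [P=1 RW=1 US=1 PS=0]
  → PA=0x27198  (4 entries read)
#2 VA=0xB0000000D56 (r,kernel):
  L0: frame=0x13 idx=22 entry=0x10000 [P=0 RW=0 US=0 PS=0]
  ✗ PAGE_NOT_PRESENT  [1 reads]
#3 VA=0xE8283E18493 (r,kernel):
  L0: frame=0x13 idx=29 entry=0x2A007 [P=1 RW=1 US=1 PS=0]
  L1: frame=0x2A idx=10 entry=0x2B007 [P=1 RW=1 US=1 PS=0]
  L2: frame=0x2B idx=31 entry=0x2C007 [P=1 RW=1 US=1 PS=0]
  L3: frame=0x2C idx=24 entry=0x2F007 [P=1 RW=1 US=1 PS=0]
  → PA=0x2F493  (4 entries read)
#4 VA=0x502C1A0BAE1 (r,kernel):
  L0: frame=0x13 idx=10 entry=0x31007 [P=1 RW=1 US=1 PS=0]
  L1: frame=0x31 idx=11 entry=0x34007 [P=1 RW=1 US=1 PS=0]
  L2: frame=0x34 idx=13 entry=0x38007 [P=1 RW=1 US=1 PS=0]
  L3: frame=0x38 idx=11 entry=0x39007 [P=1 RW=1 US=1 PS=0]
  → PA=0x39AE1  (4 entries read)

Access #1 PA: 0x27198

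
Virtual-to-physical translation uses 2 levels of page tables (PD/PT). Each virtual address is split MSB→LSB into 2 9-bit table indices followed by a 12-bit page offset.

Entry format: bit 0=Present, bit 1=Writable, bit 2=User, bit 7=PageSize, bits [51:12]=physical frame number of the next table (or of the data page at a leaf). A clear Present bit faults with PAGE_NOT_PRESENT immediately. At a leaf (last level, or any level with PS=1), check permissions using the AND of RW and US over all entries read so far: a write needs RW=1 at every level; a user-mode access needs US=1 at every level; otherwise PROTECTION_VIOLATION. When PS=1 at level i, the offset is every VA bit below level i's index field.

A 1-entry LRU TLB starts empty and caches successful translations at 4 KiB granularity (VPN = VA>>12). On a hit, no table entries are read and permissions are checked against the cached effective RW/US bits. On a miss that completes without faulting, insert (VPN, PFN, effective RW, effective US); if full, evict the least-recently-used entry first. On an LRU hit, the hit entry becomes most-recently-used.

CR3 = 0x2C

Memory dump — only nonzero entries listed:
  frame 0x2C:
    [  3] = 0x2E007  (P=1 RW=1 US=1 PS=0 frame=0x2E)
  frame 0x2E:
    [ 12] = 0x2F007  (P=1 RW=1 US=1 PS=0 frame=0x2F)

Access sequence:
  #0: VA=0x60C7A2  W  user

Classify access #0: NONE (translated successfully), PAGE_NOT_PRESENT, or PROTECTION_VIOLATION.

Per-access translation:
#0 VA=0x60C7A2 (w,user):
  lvl0: tbl 0x2C, slot 3 ⇒ 0x2E007 (P1/RW1/US1/PS0)
  lvl1: tbl 0x2E, slot 12 ⇒ 0x2F007 (P1/RW1/US1/PS0)
  → PA=0x2F7A2  (2 entries read)

Access #0 fault: NONE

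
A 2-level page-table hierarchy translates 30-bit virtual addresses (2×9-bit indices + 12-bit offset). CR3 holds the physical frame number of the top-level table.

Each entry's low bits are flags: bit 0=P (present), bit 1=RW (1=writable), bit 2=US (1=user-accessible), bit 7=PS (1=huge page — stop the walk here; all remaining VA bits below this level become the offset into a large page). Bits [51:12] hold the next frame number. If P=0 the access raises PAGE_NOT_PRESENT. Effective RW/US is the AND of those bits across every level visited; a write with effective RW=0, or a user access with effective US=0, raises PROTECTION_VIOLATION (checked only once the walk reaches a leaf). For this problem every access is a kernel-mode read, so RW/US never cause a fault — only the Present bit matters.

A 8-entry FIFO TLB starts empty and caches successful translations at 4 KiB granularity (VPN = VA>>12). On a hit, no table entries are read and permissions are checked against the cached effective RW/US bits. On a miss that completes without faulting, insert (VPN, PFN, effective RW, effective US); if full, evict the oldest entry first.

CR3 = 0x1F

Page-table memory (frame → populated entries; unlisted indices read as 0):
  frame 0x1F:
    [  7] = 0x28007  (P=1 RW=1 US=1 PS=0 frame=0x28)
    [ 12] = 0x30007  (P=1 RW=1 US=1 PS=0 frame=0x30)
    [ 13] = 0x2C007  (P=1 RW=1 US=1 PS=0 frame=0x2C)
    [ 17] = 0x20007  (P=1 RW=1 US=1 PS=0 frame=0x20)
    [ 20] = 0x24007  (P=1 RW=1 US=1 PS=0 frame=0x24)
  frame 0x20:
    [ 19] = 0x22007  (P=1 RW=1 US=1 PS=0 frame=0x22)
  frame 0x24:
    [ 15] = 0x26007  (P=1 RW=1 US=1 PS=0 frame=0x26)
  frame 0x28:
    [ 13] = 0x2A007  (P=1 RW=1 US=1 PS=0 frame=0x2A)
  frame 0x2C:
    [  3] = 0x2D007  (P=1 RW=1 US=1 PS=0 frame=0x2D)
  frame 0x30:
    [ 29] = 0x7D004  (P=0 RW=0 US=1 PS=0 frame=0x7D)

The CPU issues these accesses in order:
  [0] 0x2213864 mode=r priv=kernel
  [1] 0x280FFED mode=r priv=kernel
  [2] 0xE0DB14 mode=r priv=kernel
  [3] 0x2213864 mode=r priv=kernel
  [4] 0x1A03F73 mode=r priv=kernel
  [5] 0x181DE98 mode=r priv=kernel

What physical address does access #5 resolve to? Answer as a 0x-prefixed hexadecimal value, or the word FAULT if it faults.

Walk each access:
#0 VA=0x2213864 (r,kernel):
  L0 @0x1F[17] → 0x20007  P=1,RW=1,US=1,PS=0
  L1 @0x20[19] → 0x22007  P=1,RW=1,US=1,PS=0
  ✓ 0x22864  — 2 lookups
#1 VA=0x280FFED (r,kernel):
  L0 @0x1F[20] → 0x24007  P=1,RW=1,US=1,PS=0
  L1 @0x24[15] → 0x26007  P=1,RW=1,US=1,PS=0
  ✓ 0x26FED  — 2 lookups
#2 VA=0xE0DB14 (r,kernel):
  L0 @0x1F[7] → 0x28007  P=1,RW=1,US=1,PS=0
  L1 @0x28[13] → 0x2A007  P=1,RW=1,US=1,PS=0
  ✓ 0x2AB14  — 2 lookups
#3 VA=0x2213864 (r,kernel):
  TLB hit vpn=0x2213 → PA=0x22864
#4 VA=0x1A03F73 (r,kernel):
  L0 @0x1F[13] → 0x2C007  P=1,RW=1,US=1,PS=0
  L1 @0x2C[3] → 0x2D007  P=1,RW=1,US=1,PS=0
  ✓ 0x2DF73  — 2 lookups
#5 VA=0x181DE98 (r,kernel):
  L0 @0x1F[12] → 0x30007  P=1,RW=1,US=1,PS=0
  L1 @0x30[29] → 0x7D004  P=0,RW=0,US=1,PS=0
  ✗ PAGE_NOT_PRESENT  [2 reads]

Access #5 PA: FAULT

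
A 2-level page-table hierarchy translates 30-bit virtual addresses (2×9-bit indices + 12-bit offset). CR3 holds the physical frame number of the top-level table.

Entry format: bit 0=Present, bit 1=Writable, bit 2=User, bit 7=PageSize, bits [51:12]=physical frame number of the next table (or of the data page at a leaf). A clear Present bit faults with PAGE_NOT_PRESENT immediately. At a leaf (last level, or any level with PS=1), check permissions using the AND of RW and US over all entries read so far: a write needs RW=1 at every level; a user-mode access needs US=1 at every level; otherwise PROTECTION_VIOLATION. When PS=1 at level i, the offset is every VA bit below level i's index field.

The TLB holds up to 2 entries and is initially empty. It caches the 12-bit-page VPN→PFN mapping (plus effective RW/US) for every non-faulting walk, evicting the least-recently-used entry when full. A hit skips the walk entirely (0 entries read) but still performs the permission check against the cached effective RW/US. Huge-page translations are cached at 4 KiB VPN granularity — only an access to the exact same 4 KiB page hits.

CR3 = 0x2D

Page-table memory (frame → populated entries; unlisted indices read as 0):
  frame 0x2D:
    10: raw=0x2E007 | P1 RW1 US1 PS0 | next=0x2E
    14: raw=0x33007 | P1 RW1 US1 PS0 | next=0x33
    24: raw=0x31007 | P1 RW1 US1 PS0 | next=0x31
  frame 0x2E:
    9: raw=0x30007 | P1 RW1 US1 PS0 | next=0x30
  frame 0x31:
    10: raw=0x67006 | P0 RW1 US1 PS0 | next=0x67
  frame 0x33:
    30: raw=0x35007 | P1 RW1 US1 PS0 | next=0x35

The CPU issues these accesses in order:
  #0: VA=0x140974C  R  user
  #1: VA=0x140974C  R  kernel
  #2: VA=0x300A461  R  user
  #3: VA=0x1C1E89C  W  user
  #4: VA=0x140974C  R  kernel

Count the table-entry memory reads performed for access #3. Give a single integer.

Trace:
#0 VA=0x140974C (r,user):
  [0] read 0x2D idx=10: raw=0x2E007 flags P=1 W=1 U=1 S=0
  [1] read 0x2E idx=9: raw=0x30007 flags P=1 W=1 U=1 S=0
  → PA=0x3074C  (2 entries read)
#1 VA=0x140974C (r,kernel):
  TLB hit vpn=0x1409 → PA=0x3074C
#2 VA=0x300A461 (r,user):
  [0] read 0x2D idx=24: raw=0x31007 flags P=1 W=1 U=1 S=0
  [1] read 0x31 idx=10: raw=0x67006 flags P=0 W=1 U=1 S=0
  → PAGE_NOT_PRESENT  (2 entries read)
#3 VA=0x1C1E89C (w,user):
  [0] read 0x2D idx=14: raw=0x33007 flags P=1 W=1 U=1 S=0
  [1] read 0x33 idx=30: raw=0x35007 flags P=1 W=1 U=1 S=0
  → PA=0x3589C  (2 entries read)
#4 VA=0x140974C (r,kernel):
  TLB hit vpn=0x1409 → PA=0x3074C

Entries read for #3: 2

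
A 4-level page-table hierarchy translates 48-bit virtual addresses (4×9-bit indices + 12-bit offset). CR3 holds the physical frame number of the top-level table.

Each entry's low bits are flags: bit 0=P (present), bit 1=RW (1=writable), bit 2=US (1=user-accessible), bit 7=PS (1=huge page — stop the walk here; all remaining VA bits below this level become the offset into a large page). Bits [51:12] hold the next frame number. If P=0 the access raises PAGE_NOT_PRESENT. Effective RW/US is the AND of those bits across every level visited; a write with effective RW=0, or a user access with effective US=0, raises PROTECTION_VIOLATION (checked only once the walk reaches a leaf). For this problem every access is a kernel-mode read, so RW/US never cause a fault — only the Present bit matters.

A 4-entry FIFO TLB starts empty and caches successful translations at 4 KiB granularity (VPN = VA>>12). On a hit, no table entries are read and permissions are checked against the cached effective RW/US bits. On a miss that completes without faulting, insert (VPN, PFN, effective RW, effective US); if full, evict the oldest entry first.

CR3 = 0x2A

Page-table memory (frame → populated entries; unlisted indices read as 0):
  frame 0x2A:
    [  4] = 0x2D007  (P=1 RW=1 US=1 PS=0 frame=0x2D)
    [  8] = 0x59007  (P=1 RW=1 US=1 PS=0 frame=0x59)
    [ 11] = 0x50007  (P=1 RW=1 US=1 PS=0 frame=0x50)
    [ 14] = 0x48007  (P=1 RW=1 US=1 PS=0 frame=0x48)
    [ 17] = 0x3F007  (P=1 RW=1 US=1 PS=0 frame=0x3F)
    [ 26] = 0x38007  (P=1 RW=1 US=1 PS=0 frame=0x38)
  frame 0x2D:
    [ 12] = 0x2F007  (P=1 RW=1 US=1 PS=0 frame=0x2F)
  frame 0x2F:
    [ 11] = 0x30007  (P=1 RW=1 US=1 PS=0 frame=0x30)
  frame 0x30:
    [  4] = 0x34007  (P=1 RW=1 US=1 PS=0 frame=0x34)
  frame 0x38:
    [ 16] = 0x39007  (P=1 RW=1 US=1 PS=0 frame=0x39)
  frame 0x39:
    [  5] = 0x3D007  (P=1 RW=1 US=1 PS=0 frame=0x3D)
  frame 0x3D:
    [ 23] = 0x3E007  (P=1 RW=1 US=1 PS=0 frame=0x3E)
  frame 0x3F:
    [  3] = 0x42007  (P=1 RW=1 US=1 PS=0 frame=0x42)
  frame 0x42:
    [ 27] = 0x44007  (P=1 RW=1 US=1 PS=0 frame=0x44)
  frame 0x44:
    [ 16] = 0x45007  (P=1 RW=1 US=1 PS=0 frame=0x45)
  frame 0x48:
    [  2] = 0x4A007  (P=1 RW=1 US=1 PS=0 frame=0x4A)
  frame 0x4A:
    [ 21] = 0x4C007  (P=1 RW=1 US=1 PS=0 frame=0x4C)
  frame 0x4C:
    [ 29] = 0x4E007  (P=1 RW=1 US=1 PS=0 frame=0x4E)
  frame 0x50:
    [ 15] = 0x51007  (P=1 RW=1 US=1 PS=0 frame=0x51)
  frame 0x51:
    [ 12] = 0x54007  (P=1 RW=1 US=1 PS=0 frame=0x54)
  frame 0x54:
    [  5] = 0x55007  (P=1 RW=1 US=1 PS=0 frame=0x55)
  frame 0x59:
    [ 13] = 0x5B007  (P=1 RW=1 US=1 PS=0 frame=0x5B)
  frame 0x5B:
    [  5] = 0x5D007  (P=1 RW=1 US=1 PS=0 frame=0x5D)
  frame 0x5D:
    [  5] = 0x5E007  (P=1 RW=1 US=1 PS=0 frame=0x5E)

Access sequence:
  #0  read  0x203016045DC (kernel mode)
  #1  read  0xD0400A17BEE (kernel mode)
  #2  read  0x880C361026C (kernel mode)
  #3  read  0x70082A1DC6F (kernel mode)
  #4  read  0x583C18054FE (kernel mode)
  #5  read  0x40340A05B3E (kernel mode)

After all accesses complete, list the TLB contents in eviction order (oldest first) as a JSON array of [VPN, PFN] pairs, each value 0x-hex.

Trace:
#0 VA=0x203016045DC (r,kernel):
  L0: frame=0x2A idx=4 entry=0x2D007 [P=1 RW=1 US=1 PS=0]
  L1: frame=0x2D idx=12 entry=0x2F007 [P=1 RW=1 US=1 PS=0]
  L2: frame=0x2F idx=11 entry=0x30007 [P=1 RW=1 US=1 PS=0]
  L3: frame=0x30 idx=4 entry=0x34007 [P=1 RW=1 US=1 PS=0]
  → PA=0x345DC  (4 entries read)
#1 VA=0xD0400A17BEE (r,kernel):
  L0: frame=0x2A idx=26 entry=0x38007 [P=1 RW=1 US=1 PS=0]
  L1: frame=0x38 idx=16 entry=0x39007 [P=1 RW=1 US=1 PS=0]
  L2: frame=0x39 idx=5 entry=0x3D007 [P=1 RW=1 US=1 PS=0]
  L3: frame=0x3D idx=23 entry=0x3E007 [P=1 RW=1 US=1 PS=0]
  → PA=0x3EBEE  (4 entries read)
#2 VA=0x880C361026C (r,kernel):
  L0: frame=0x2A idx=17 entry=0x3F007 [P=1 RW=1 US=1 PS=0]
  L1: frame=0x3F idx=3 entry=0x42007 [P=1 RW=1 US=1 PS=0]
  L2: frame=0x42 idx=27 entry=0x44007 [P=1 RW=1 US=1 PS=0]
  L3: frame=0x44 idx=16 entry=0x45007 [P=1 RW=1 US=1 PS=0]
  → PA=0x4526C  (4 entries read)
#3 VA=0x70082A1DC6F (r,kernel):
  L0: frame=0x2A idx=14 entry=0x48007 [P=1 RW=1 US=1 PS=0]
  L1: frame=0x48 idx=2 entry=0x4A007 [P=1 RW=1 US=1 PS=0]
  L2: frame=0x4A idx=21 entry=0x4C007 [P=1 RW=1 US=1 PS=0]
  L3: frame=0x4C idx=29 entry=0x4E007 [P=1 RW=1 US=1 PS=0]
  → PA=0x4EC6F  (4 entries read)
#4 VA=0x583C18054FE (r,kernel):
  L0: frame=0x2A idx=11 entry=0x50007 [P=1 RW=1 US=1 PS=0]
  L1: frame=0x50 idx=15 entry=0x51007 [P=1 RW=1 US=1 PS=0]
  L2: frame=0x51 idx=12 entry=0x54007 [P=1 RW=1 US=1 PS=0]
  L3: frame=0x54 idx=5 entry=0x55007 [P=1 RW=1 US=1 PS=0]
  → PA=0x554FE  (4 entries read)
#5 VA=0x40340A05B3E (r,kernel):
  L0: frame=0x2A idx=8 entry=0x59007 [P=1 RW=1 US=1 PS=0]
  L1: frame=0x59 idx=13 entry=0x5B007 [P=1 RW=1 US=1 PS=0]
  L2: frame=0x5B idx=5 entry=0x5D007 [P=1 RW=1 US=1 PS=0]
  L3: frame=0x5D idx=5 entry=0x5E007 [P=1 RW=1 US=1 PS=0]
  → PA=0x5EB3E  (4 entries read)

TLB: [["0x880C3610", "0x45"], ["0x70082A1D", "0x4E"], ["0x583C1805", "0x55"], ["0x40340A05", "0x5E"]]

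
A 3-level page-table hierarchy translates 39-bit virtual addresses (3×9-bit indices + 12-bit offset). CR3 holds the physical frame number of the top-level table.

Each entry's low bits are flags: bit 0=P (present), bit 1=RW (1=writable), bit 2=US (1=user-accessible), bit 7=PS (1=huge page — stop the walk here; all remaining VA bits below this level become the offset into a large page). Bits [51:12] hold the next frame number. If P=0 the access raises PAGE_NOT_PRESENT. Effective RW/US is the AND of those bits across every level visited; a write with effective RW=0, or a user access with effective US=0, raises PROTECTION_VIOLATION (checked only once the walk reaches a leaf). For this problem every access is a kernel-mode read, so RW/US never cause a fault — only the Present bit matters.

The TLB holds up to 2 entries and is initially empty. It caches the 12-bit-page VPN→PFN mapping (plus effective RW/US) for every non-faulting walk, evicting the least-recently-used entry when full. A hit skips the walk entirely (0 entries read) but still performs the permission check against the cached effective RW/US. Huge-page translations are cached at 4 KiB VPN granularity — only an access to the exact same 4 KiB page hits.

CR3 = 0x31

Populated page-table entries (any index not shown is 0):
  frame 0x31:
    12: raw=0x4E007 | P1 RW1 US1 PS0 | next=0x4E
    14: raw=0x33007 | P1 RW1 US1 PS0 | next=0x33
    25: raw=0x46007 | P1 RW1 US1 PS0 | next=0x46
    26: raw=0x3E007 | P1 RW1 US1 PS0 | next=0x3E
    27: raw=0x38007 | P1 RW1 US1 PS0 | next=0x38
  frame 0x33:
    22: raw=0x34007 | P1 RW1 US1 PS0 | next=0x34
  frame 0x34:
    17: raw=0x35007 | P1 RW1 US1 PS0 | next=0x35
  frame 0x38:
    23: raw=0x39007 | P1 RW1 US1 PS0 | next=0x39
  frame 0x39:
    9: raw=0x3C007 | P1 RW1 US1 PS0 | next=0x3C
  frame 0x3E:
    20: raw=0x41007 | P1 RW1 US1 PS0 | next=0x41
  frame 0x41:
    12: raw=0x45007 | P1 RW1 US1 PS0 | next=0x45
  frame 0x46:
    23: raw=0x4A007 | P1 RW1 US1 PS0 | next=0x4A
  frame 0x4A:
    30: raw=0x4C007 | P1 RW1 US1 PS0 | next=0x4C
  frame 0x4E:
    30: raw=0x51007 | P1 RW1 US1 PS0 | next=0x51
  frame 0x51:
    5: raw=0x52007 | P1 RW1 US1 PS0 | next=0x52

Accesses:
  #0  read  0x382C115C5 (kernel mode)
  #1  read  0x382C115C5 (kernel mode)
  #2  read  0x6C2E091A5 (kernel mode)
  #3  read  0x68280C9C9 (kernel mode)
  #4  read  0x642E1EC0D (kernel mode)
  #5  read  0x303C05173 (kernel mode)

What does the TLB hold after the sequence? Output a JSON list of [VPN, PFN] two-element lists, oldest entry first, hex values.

Per-access translation:
#0 VA=0x382C115C5 (r,kernel):
  lvl0: tbl 0x31, slot 14 ⇒ 0x33007 (P1/RW1/US1/PS0)
  lvl1: tbl 0x33, slot 22 ⇒ 0x34007 (P1/RW1/US1/PS0)
  lvl2: tbl 0x34, slot 17 ⇒ 0x35007 (P1/RW1/US1/PS0)
  ✓ 0x355C5  — 3 lookups
#1 VA=0x382C115C5 (r,kernel):
  TLB hit vpn=0x382C11 → PA=0x355C5
#2 VA=0x6C2E091A5 (r,kernel):
  lvl0: tbl 0x31, slot 27 ⇒ 0x38007 (P1/RW1/US1/PS0)
  lvl1: tbl 0x38, slot 23 ⇒ 0x39007 (P1/RW1/US1/PS0)
  lvl2: tbl 0x39, slot 9 ⇒ 0x3C007 (P1/RW1/US1/PS0)
  ✓ 0x3C1A5  — 3 lookups
#3 VA=0x68280C9C9 (r,kernel):
  lvl0: tbl 0x31, slot 26 ⇒ 0x3E007 (P1/RW1/US1/PS0)
  lvl1: tbl 0x3E, slot 20 ⇒ 0x41007 (P1/RW1/US1/PS0)
  lvl2: tbl 0x41, slot 12 ⇒ 0x45007 (P1/RW1/US1/PS0)
  ✓ 0x459C9  — 3 lookups
#4 VA=0x642E1EC0D (r,kernel):
  lvl0: tbl 0x31, slot 25 ⇒ 0x46007 (P1/RW1/US1/PS0)
  lvl1: tbl 0x46, slot 23 ⇒ 0x4A007 (P1/RW1/US1/PS0)
  lvl2: tbl 0x4A, slot 30 ⇒ 0x4C007 (P1/RW1/US1/PS0)
  ✓ 0x4CC0D  — 3 lookups
#5 VA=0x303C05173 (r,kernel):
  lvl0: tbl 0x31, slot 12 ⇒ 0x4E007 (P1/RW1/US1/PS0)
  lvl1: tbl 0x4E, slot 30 ⇒ 0x51007 (P1/RW1/US1/PS0)
  lvl2: tbl 0x51, slot 5 ⇒ 0x52007 (P1/RW1/US1/PS0)
  ✓ 0x52173  — 3 lookups

TLB: [["0x642E1E", "0x4C"], ["0x303C05", "0x52"]]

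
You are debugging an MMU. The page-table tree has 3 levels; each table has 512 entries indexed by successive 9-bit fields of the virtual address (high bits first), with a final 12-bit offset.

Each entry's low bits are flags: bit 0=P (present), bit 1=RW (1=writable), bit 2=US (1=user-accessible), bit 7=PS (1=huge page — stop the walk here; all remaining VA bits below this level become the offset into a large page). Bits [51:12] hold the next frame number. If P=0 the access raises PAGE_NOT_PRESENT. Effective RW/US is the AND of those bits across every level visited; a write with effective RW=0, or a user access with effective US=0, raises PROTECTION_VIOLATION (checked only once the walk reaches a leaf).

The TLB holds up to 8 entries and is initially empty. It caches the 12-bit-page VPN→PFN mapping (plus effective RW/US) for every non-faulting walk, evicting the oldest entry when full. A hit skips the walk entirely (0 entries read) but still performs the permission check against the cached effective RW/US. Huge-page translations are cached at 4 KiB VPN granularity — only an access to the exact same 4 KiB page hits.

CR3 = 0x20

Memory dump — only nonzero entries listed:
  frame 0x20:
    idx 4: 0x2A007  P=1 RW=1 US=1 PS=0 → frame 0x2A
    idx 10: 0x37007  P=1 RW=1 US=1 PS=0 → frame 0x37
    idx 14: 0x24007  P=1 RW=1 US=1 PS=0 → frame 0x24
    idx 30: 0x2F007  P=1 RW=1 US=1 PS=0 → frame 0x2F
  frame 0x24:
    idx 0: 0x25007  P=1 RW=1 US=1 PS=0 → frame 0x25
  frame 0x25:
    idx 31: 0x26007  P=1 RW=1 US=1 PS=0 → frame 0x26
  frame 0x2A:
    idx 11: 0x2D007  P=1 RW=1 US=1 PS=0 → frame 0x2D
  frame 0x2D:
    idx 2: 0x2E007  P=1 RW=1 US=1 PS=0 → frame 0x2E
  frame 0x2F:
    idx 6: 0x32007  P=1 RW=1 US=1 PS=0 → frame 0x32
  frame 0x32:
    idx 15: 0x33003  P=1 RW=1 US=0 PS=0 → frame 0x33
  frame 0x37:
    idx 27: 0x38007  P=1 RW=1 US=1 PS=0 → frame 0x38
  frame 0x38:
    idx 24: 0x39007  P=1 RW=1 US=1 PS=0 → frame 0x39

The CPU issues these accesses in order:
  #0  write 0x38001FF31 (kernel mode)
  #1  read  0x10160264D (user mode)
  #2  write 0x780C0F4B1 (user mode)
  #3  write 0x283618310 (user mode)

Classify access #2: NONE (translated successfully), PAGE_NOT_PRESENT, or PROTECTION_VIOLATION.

Walk each access:
#0 VA=0x38001FF31 (w,kernel):
  L0 @0x20[14] → 0x24007  P=1,RW=1,US=1,PS=0
  L1 @0x24[0] → 0x25007  P=1,RW=1,US=1,PS=0
  L2 @0x25[31] → 0x26007  P=1,RW=1,US=1,PS=0
  ⇒ phys 0x26F31  [3 reads]
#1 VA=0x10160264D (r,user):
  L0 @0x20[4] → 0x2A007  P=1,RW=1,US=1,PS=0
  L1 @0x2A[11] → 0x2D007  P=1,RW=1,US=1,PS=0
  L2 @0x2D[2] → 0x2E007  P=1,RW=1,US=1,PS=0
  ⇒ phys 0x2E64D  [3 reads]
#2 VA=0x780C0F4B1 (w,user):
  L0 @0x20[30] → 0x2F007  P=1,RW=1,US=1,PS=0
  L1 @0x2F[6] → 0x32007  P=1,RW=1,US=1,PS=0
  L2 @0x32[15] → 0x33003  P=1,RW=1,US=0,PS=0
  ✗ PROTECTION_VIOLATION  [3 reads]
#3 VA=0x283618310 (w,user):
  L0 @0x20[10] → 0x37007  P=1,RW=1,US=1,PS=0
  L1 @0x37[27] → 0x38007  P=1,RW=1,US=1,PS=0
  L2 @0x38[24] → 0x39007  P=1,RW=1,US=1,PS=0
  ⇒ phys 0x39310  [3 reads]

Access #2 fault: PROTECTION_VIOLATION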